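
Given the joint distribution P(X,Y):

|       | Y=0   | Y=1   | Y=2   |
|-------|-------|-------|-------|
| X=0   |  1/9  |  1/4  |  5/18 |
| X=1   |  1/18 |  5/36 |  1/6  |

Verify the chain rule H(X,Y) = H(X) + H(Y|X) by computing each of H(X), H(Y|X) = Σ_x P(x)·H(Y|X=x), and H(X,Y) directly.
H(X) = 0.9436 bits, H(Y|X) = 1.4800 bits, H(X,Y) = 2.4236 bits

Marginal of X (row sums):
  P(X=0) = 1/9 + 1/4 + 5/18 = 23/36
  P(X=1) = 1/18 + 5/36 + 1/6 = 13/36
H(X) = -[(23/36)·log₂(23/36) + (13/36)·log₂(13/36)]
  = 0.4130 + 0.5306 = 0.9436 bits

H(Y|X) = Σ_x P(x)·H(Y|X=x):
  X=0: P(X=0) = 23/36, P(Y|X=0) = (4/23, 9/23, 10/23) → H(Y|X=0) = 1.4910
  X=1: P(X=1) = 13/36, P(Y|X=1) = (2/13, 5/13, 6/13) → H(Y|X=1) = 1.4605
H(Y|X) = (23/36)·1.4910 + (13/36)·1.4605 = 1.4800 bits

H(X,Y) = -Σ_{x,y} P(x,y) log₂ P(x,y). Per-cell terms -P(x,y)·log₂P(x,y):
  X=0: 0.3522, 0.5000, 0.5133
  X=1: 0.2317, 0.3956, 0.4308
Sum of the 6 terms: H(X,Y) = 2.4236 bits

Chain rule check:
  H(X) + H(Y|X) = 0.9436 + 1.4800 = 2.4236 bits
  H(X,Y) = 2.4236 bits
✓ Chain rule verified.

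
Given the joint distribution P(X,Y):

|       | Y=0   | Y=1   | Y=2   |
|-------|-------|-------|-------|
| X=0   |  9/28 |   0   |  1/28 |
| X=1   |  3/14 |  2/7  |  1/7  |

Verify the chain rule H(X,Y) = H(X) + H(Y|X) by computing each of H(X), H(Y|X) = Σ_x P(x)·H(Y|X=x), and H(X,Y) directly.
H(X) = 0.9403 bits, H(Y|X) = 1.1514 bits, H(X,Y) = 2.0917 bits

Marginal of X (row sums):
  P(X=0) = 9/28 + 0 + 1/28 = 5/14
  P(X=1) = 3/14 + 2/7 + 1/7 = 9/14
H(X) = -[(5/14)·log₂(5/14) + (9/14)·log₂(9/14)]
  = 0.5305 + 0.4098 = 0.9403 bits

H(Y|X) = Σ_x P(x)·H(Y|X=x):
  X=0: P(X=0) = 5/14, P(Y|X=0) = (9/10, 0, 1/10) → H(Y|X=0) = 0.4690
  X=1: P(X=1) = 9/14, P(Y|X=1) = (1/3, 4/9, 2/9) → H(Y|X=1) = 1.5305
H(Y|X) = (5/14)·0.4690 + (9/14)·1.5305 = 1.1514 bits

H(X,Y) = -Σ_{x,y} P(x,y) log₂ P(x,y). Per-cell terms -P(x,y)·log₂P(x,y):
  X=0: 0.5263, 0.0000, 0.1717
  X=1: 0.4762, 0.5164, 0.4011
  (cells with P = 0 contribute 0)
Sum of the 6 terms: H(X,Y) = 2.0917 bits

Chain rule check:
  H(X) + H(Y|X) = 0.9403 + 1.1514 = 2.0917 bits
  H(X,Y) = 2.0917 bits
✓ Chain rule verified.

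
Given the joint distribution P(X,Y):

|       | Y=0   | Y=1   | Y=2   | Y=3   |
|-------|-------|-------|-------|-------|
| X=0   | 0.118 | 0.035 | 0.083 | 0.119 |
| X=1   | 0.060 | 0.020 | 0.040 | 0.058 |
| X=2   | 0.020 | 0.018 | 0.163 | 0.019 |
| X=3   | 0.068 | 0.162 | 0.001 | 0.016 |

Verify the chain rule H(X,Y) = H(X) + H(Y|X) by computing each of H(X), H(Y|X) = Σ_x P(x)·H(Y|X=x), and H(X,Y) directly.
H(X) = 1.9525 bits, H(Y|X) = 1.5714 bits, H(X,Y) = 3.5240 bits

Marginal of X (row sums):
  P(X=0) = 0.118 + 0.035 + 0.083 + 0.119 = 0.355
  P(X=1) = 0.060 + 0.020 + 0.040 + 0.058 = 0.178
  P(X=2) = 0.020 + 0.018 + 0.163 + 0.019 = 0.220
  P(X=3) = 0.068 + 0.162 + 0.001 + 0.016 = 0.247
H(X) = -[0.355·log₂(0.355) + 0.178·log₂(0.178) + 0.220·log₂(0.220) + 0.247·log₂(0.247)]
  = 0.5304 + 0.4432 + 0.4806 + 0.4983 = 1.9525 bits

H(Y|X) = Σ_x P(x)·H(Y|X=x):
  X=0: P(X=0) = 0.355, P(Y|X=0) = (118/355, 7/71, 83/355, 119/355) → H(Y|X=0) = 1.8765
  X=1: P(X=1) = 0.178, P(Y|X=1) = (30/89, 10/89, 20/89, 29/89) → H(Y|X=1) = 1.8943
  X=2: P(X=2) = 0.220, P(Y|X=2) = (1/11, 9/110, 163/220, 19/220) → H(Y|X=2) = 1.2357
  X=3: P(X=3) = 0.247, P(Y|X=3) = (68/247, 162/247, 1/247, 16/247) → H(Y|X=3) = 1.1994
H(Y|X) = 0.355·1.8765 + 0.178·1.8943 + 0.220·1.2357 + 0.247·1.1994 = 1.5714 bits

H(X,Y) = -Σ_{x,y} P(x,y) log₂ P(x,y). Per-cell terms -P(x,y)·log₂P(x,y):
  X=0: 0.3638, 0.1693, 0.2980, 0.3654
  X=1: 0.2435, 0.1129, 0.1858, 0.2383
  X=2: 0.1129, 0.1043, 0.4266, 0.1086
  X=3: 0.2637, 0.4254, 0.0100, 0.0955
Sum of the 16 terms: H(X,Y) = 3.5240 bits

Chain rule check:
  H(X) + H(Y|X) = 1.9525 + 1.5714 = 3.5239 bits
  H(X,Y) = 3.5240 bits
✓ Chain rule verified (Δ = 0.0001 is 4-dp rounding noise: each of the three values was rounded independently).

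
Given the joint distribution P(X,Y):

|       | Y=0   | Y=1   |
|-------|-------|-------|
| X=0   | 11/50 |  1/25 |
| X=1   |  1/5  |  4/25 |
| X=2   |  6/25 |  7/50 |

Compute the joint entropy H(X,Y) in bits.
2.4450 bits

H(X,Y) = -Σ_{x,y} P(x,y) log₂ P(x,y). Per-cell terms -P(x,y)·log₂P(x,y):
  X=0: 0.4806, 0.1858
  X=1: 0.4644, 0.4230
  X=2: 0.4941, 0.3971
Sum of the 6 terms: H(X,Y) = 2.4450 bits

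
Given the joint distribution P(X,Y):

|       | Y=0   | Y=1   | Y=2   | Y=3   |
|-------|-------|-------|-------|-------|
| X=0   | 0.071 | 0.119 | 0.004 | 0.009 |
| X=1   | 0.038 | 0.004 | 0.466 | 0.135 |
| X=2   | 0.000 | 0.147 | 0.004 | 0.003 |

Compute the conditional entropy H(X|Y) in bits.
0.5318 bits

H(X|Y) = H(X,Y) - H(Y)

H(X,Y) = -Σ_{x,y} P(x,y) log₂ P(x,y). Per-cell terms -P(x,y)·log₂P(x,y):
  X=0: 0.27094, 0.36545, 0.03186, 0.06116
  X=1: 0.17928, 0.03186, 0.51334, 0.39001
  X=2: 0.00000, 0.40662, 0.03186, 0.02514
  (cells with P = 0 contribute 0)
Sum of the 12 terms: H(X,Y) = 2.3075 bits

Marginal of Y (column sums):
  P(Y=0) = 0.071 + 0.038 + 0.000 = 0.109
  P(Y=1) = 0.119 + 0.004 + 0.147 = 0.270
  P(Y=2) = 0.004 + 0.466 + 0.004 = 0.474
  P(Y=3) = 0.009 + 0.135 + 0.003 = 0.147
H(Y) = -[0.109·log₂(0.109) + 0.270·log₂(0.270) + 0.474·log₂(0.474) + 0.147·log₂(0.147)]
  = 0.34854 + 0.51002 + 0.51052 + 0.40662 = 1.7757 bits

H(X|Y) = H(X,Y) - H(Y) = 2.3075 - 1.7757 = 0.5318 bits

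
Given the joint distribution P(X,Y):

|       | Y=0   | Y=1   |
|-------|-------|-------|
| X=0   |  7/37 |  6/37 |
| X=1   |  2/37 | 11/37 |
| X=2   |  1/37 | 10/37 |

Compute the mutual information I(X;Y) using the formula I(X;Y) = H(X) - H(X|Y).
0.1437 bits

I(X;Y) = H(X) - H(X|Y)

Marginal of X (row sums):
  P(X=0) = 7/37 + 6/37 = 13/37
  P(X=1) = 2/37 + 11/37 = 13/37
  P(X=2) = 1/37 + 10/37 = 11/37
H(X) = -[(13/37)·log₂(13/37) + (13/37)·log₂(13/37) + (11/37)·log₂(11/37)]
  = 0.530194 + 0.530194 + 0.520277 = 1.580665 bits

Marginal of Y (column sums):
  P(Y=0) = 7/37 + 2/37 + 1/37 = 10/37
  P(Y=1) = 6/37 + 11/37 + 10/37 = 27/37
H(X|Y) = Σ_y P(y)·H(X|Y=y):
  Y=0: P(Y=0) = 10/37, P(X|Y=0) = (7/10, 1/5, 1/10) → H(X|Y=0) = 1.156780
  Y=1: P(Y=1) = 27/37, P(X|Y=1) = (2/9, 11/27, 10/27) → H(X|Y=1) = 1.540710
H(X|Y) = (10/37)·1.156780 + (27/37)·1.540710 = 1.436945 bits

I(X;Y) = H(X) - H(X|Y) = 1.580665 - 1.436945 = 0.1437 bits

Cross-check via I(X;Y) = H(X) + H(Y) - H(X,Y): computing H(Y) from the column sums and H(X,Y) from the 6 cells in the same way gives H(Y) = 0.841852 bits and H(X,Y) = 2.278797 bits, so
I(X;Y) = 1.580665 + 0.841852 - 2.278797 = 0.1437 bits ✓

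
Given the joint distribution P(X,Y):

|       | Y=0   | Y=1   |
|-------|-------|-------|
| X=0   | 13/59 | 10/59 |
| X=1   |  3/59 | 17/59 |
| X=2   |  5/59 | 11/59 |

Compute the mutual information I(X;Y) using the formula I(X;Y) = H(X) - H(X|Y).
0.1045 bits

I(X;Y) = H(X) - H(X|Y)

Marginal of X (row sums):
  P(X=0) = 13/59 + 10/59 = 23/59
  P(X=1) = 3/59 + 17/59 = 20/59
  P(X=2) = 5/59 + 11/59 = 16/59
H(X) = -[(23/59)·log₂(23/59) + (20/59)·log₂(20/59) + (16/59)·log₂(16/59)]
  = 0.5298 + 0.5291 + 0.5105 = 1.5694 bits

Marginal of Y (column sums):
  P(Y=0) = 13/59 + 3/59 + 5/59 = 21/59
  P(Y=1) = 10/59 + 17/59 + 11/59 = 38/59
H(X|Y) = Σ_y P(y)·H(X|Y=y):
  Y=0: P(Y=0) = 21/59, P(X|Y=0) = (13/21, 1/7, 5/21) → H(X|Y=0) = 1.3223
  Y=1: P(Y=1) = 38/59, P(X|Y=1) = (5/19, 17/38, 11/38) → H(X|Y=1) = 1.5437
H(X|Y) = (21/59)·1.3223 + (38/59)·1.5437 = 1.4649 bits

I(X;Y) = H(X) - H(X|Y) = 1.5694 - 1.4649 = 0.1045 bits

Cross-check via I(X;Y) = H(X) + H(Y) - H(X,Y): computing H(Y) from the column sums and H(X,Y) from the 6 cells in the same way gives H(Y) = 0.9393 bits and H(X,Y) = 2.4042 bits, so
I(X;Y) = 1.5694 + 0.9393 - 2.4042 = 0.1045 bits ✓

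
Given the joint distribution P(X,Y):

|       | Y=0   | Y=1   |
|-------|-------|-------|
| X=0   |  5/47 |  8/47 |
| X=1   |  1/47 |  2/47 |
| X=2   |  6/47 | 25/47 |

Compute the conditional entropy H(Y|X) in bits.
0.7920 bits

H(Y|X) = H(X,Y) - H(X)

H(X,Y) = -Σ_{x,y} P(x,y) log₂ P(x,y). Per-cell terms -P(x,y)·log₂P(x,y):
  X=0: 0.343900, 0.434824
  X=1: 0.118183, 0.193812
  X=2: 0.379101, 0.484432
Sum of the 6 terms: H(X,Y) = 1.95425 bits

Marginal of X (row sums):
  P(X=0) = 5/47 + 8/47 = 13/47
  P(X=1) = 1/47 + 2/47 = 3/47
  P(X=2) = 6/47 + 25/47 = 31/47
H(X) = -[(13/47)·log₂(13/47) + (3/47)·log₂(3/47) + (31/47)·log₂(31/47)]
  = 0.512850 + 0.253380 + 0.396004 = 1.16223 bits

H(Y|X) = H(X,Y) - H(X) = 1.95425 - 1.16223 = 0.7920 bits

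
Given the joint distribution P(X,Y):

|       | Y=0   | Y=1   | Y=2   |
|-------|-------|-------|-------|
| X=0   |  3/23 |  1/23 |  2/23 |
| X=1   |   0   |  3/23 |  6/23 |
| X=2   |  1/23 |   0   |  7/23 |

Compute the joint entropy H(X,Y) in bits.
2.4944 bits

H(X,Y) = -Σ_{x,y} P(x,y) log₂ P(x,y). Per-cell terms -P(x,y)·log₂P(x,y):
  X=0: 0.3833, 0.1967, 0.3064
  X=1: 0.0000, 0.3833, 0.5057
  X=2: 0.1967, 0.0000, 0.5223
  (cells with P = 0 contribute 0)
Sum of the 9 terms: H(X,Y) = 2.4944 bits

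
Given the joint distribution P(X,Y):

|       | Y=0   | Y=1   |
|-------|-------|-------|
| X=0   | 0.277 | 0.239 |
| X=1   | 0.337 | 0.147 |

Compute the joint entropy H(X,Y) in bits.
1.9420 bits

H(X,Y) = -Σ_{x,y} P(x,y) log₂ P(x,y). Per-cell terms -P(x,y)·log₂P(x,y):
  X=0: 0.51302, 0.49352
  X=1: 0.52881, 0.40662
Sum of the 4 terms: H(X,Y) = 1.9420 bits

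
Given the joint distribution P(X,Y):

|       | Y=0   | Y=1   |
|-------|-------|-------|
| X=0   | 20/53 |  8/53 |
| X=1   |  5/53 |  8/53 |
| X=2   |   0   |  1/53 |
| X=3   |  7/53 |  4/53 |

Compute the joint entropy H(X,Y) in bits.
2.4506 bits

H(X,Y) = -Σ_{x,y} P(x,y) log₂ P(x,y). Per-cell terms -P(x,y)·log₂P(x,y):
  X=0: 0.53056, 0.41176
  X=1: 0.32132, 0.41176
  X=2: 0.00000, 0.10807
  X=3: 0.38574, 0.28135
  (cells with P = 0 contribute 0)
Sum of the 8 terms: H(X,Y) = 2.4506 bits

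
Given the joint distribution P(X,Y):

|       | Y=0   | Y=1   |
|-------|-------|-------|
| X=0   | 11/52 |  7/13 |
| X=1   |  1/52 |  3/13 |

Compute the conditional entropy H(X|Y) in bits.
0.7734 bits

H(X|Y) = H(X,Y) - H(Y)

H(X,Y) = -Σ_{x,y} P(x,y) log₂ P(x,y). Per-cell terms -P(x,y)·log₂P(x,y):
  X=0: 0.47406, 0.48089
  X=1: 0.10962, 0.48819
Sum of the 4 terms: H(X,Y) = 1.55276 bits

Marginal of Y (column sums):
  P(Y=0) = 11/52 + 1/52 = 3/13
  P(Y=1) = 7/13 + 3/13 = 10/13
H(Y) = -[(3/13)·log₂(3/13) + (10/13)·log₂(10/13)]
  = 0.48819 + 0.29116 = 0.77935 bits

H(X|Y) = H(X,Y) - H(Y) = 1.55276 - 0.77935 = 0.7734 bits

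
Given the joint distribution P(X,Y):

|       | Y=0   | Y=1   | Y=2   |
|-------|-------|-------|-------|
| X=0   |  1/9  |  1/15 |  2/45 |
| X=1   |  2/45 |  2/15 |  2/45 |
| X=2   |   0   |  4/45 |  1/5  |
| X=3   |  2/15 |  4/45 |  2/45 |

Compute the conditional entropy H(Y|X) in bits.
1.2811 bits

H(Y|X) = H(X,Y) - H(X)

H(X,Y) = -Σ_{x,y} P(x,y) log₂ P(x,y). Per-cell terms -P(x,y)·log₂P(x,y):
  X=0: 0.352214, 0.260459, 0.199638
  X=1: 0.199638, 0.387585, 0.199638
  X=2: 0.000000, 0.310387, 0.464386
  X=3: 0.387585, 0.310387, 0.199638
  (cells with P = 0 contribute 0)
Sum of the 12 terms: H(X,Y) = 3.271555 bits

Marginal of X (row sums):
  P(X=0) = 1/9 + 1/15 + 2/45 = 2/9
  P(X=1) = 2/45 + 2/15 + 2/45 = 2/9
  P(X=2) = 0 + 4/45 + 1/5 = 13/45
  P(X=3) = 2/15 + 4/45 + 2/45 = 4/15
H(X) = -[(2/9)·log₂(2/9) + (2/9)·log₂(2/9) + (13/45)·log₂(13/45) + (4/15)·log₂(4/15)]
  = 0.482206 + 0.482206 + 0.517519 + 0.508504 = 1.990435 bits

H(Y|X) = H(X,Y) - H(X) = 3.271555 - 1.990435 = 1.2811 bits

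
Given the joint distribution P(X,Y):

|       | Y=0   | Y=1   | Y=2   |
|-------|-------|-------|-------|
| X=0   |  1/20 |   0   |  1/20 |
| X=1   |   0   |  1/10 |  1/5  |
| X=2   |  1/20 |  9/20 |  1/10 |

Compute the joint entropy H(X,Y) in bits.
2.2955 bits

H(X,Y) = -Σ_{x,y} P(x,y) log₂ P(x,y). Per-cell terms -P(x,y)·log₂P(x,y):
  X=0: 0.2161, 0.0000, 0.2161
  X=1: 0.0000, 0.3322, 0.4644
  X=2: 0.2161, 0.5184, 0.3322
  (cells with P = 0 contribute 0)
Sum of the 9 terms: H(X,Y) = 2.2955 bits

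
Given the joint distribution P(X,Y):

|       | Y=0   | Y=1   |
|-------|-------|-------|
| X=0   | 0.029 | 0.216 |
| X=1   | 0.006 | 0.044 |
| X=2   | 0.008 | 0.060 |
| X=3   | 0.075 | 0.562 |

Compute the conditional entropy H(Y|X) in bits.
0.5236 bits

H(Y|X) = H(X,Y) - H(X)

H(X,Y) = -Σ_{x,y} P(x,y) log₂ P(x,y). Per-cell terms -P(x,y)·log₂P(x,y):
  X=0: 0.1481, 0.4776
  X=1: 0.0443, 0.1983
  X=2: 0.0557, 0.2435
  X=3: 0.2803, 0.4672
Sum of the 8 terms: H(X,Y) = 1.9150 bits

Marginal of X (row sums):
  P(X=0) = 0.029 + 0.216 = 0.245
  P(X=1) = 0.006 + 0.044 = 0.050
  P(X=2) = 0.008 + 0.060 = 0.068
  P(X=3) = 0.075 + 0.562 = 0.637
H(X) = -[0.245·log₂(0.245) + 0.050·log₂(0.050) + 0.068·log₂(0.068) + 0.637·log₂(0.637)]
  = 0.4971 + 0.2161 + 0.2637 + 0.4145 = 1.3914 bits

H(Y|X) = H(X,Y) - H(X) = 1.9150 - 1.3914 = 0.5236 bits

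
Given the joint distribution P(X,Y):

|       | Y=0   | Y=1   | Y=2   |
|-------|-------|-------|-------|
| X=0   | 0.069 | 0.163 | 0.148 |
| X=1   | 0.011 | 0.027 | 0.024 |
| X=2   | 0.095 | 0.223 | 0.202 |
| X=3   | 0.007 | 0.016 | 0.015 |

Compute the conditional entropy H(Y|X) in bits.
1.5010 bits

H(Y|X) = H(X,Y) - H(X)

H(X,Y) = -Σ_{x,y} P(x,y) log₂ P(x,y). Per-cell terms -P(x,y)·log₂P(x,y):
  X=0: 0.26615, 0.42658, 0.40794
  X=1: 0.07157, 0.14069, 0.12914
  X=2: 0.32261, 0.48277, 0.46613
  X=3: 0.05011, 0.09545, 0.09088
Sum of the 12 terms: H(X,Y) = 2.9500 bits

Marginal of X (row sums):
  P(X=0) = 0.069 + 0.163 + 0.148 = 0.380
  P(X=1) = 0.011 + 0.027 + 0.024 = 0.062
  P(X=2) = 0.095 + 0.223 + 0.202 = 0.520
  P(X=3) = 0.007 + 0.016 + 0.015 = 0.038
H(X) = -[0.380·log₂(0.380) + 0.062·log₂(0.062) + 0.520·log₂(0.520) + 0.038·log₂(0.038)]
  = 0.53045 + 0.24872 + 0.49058 + 0.17928 = 1.4490 bits

H(Y|X) = H(X,Y) - H(X) = 2.9500 - 1.4490 = 1.5010 bits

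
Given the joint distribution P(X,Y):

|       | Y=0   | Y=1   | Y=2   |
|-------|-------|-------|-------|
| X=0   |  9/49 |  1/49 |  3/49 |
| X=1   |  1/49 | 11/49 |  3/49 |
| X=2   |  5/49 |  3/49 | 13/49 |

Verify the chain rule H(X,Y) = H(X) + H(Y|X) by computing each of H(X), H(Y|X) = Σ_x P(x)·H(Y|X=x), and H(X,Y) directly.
H(X) = 1.5546 bits, H(Y|X) = 1.1915 bits, H(X,Y) = 2.7461 bits

Marginal of X (row sums):
  P(X=0) = 9/49 + 1/49 + 3/49 = 13/49
  P(X=1) = 1/49 + 11/49 + 3/49 = 15/49
  P(X=2) = 5/49 + 3/49 + 13/49 = 3/7
H(X) = -[(13/49)·log₂(13/49) + (15/49)·log₂(15/49) + (3/7)·log₂(3/7)]
  = 0.507868 + 0.522802 + 0.523882 = 1.5546 bits

H(Y|X) = Σ_x P(x)·H(Y|X=x):
  X=0: P(X=0) = 13/49, P(Y|X=0) = (9/13, 1/13, 3/13) → H(Y|X=0) = 1.140116
  X=1: P(X=1) = 15/49, P(Y|X=1) = (1/15, 11/15, 1/5) → H(Y|X=1) = 1.052982
  X=2: P(X=2) = 3/7, P(Y|X=2) = (5/21, 1/7, 13/21) → H(Y|X=2) = 1.322306
H(Y|X) = (13/49)·1.140116 + (15/49)·1.052982 + (3/7)·1.322306 = 1.1915 bits

H(X,Y) = -Σ_{x,y} P(x,y) log₂ P(x,y). Per-cell terms -P(x,y)·log₂P(x,y):
  X=0: 0.449042, 0.114586, 0.246719
  X=1: 0.114586, 0.483838, 0.246719
  X=2: 0.335998, 0.246719, 0.507868
Sum of the 9 terms: H(X,Y) = 2.7461 bits

Chain rule check:
  H(X) + H(Y|X) = 1.5546 + 1.1915 = 2.7461 bits
  H(X,Y) = 2.7461 bits
✓ Chain rule verified.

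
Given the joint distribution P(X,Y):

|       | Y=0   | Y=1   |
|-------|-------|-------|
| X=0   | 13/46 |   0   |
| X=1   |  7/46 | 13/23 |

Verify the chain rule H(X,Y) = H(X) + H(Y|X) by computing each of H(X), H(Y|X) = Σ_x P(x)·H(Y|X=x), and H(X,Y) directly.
H(X) = 0.8590 bits, H(Y|X) = 0.5348 bits, H(X,Y) = 1.3938 bits

Marginal of X (row sums):
  P(X=0) = 13/46 + 0 = 13/46
  P(X=1) = 7/46 + 13/23 = 33/46
H(X) = -[(13/46)·log₂(13/46) + (33/46)·log₂(33/46)]
  = 0.51523 + 0.34375 = 0.8590 bits

H(Y|X) = Σ_x P(x)·H(Y|X=x):
  X=0: P(X=0) = 13/46, P(Y|X=0) = (1, 0) → H(Y|X=0) = 0.00000
  X=1: P(X=1) = 33/46, P(Y|X=1) = (7/33, 26/33) → H(Y|X=1) = 0.74552
H(Y|X) = (13/46)·0.00000 + (33/46)·0.74552 = 0.5348 bits

H(X,Y) = -Σ_{x,y} P(x,y) log₂ P(x,y). Per-cell terms -P(x,y)·log₂P(x,y):
  X=0: 0.51523, 0.00000
  X=1: 0.41334, 0.46524
  (cells with P = 0 contribute 0)
Sum of the 4 terms: H(X,Y) = 1.3938 bits

Chain rule check:
  H(X) + H(Y|X) = 0.8590 + 0.5348 = 1.3938 bits
  H(X,Y) = 1.3938 bits
✓ Chain rule verified.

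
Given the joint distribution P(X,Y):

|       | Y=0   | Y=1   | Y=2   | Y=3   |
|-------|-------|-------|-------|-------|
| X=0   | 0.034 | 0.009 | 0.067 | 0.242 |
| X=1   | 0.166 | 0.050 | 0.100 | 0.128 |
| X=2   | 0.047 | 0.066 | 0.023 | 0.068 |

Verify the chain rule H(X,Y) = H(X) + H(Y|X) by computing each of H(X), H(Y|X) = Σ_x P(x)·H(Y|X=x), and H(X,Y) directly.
H(X) = 1.5182 bits, H(Y|X) = 1.6785 bits, H(X,Y) = 3.1967 bits

Marginal of X (row sums):
  P(X=0) = 0.034 + 0.009 + 0.067 + 0.242 = 0.352
  P(X=1) = 0.166 + 0.050 + 0.100 + 0.128 = 0.444
  P(X=2) = 0.047 + 0.066 + 0.023 + 0.068 = 0.204
H(X) = -[0.352·log₂(0.352) + 0.444·log₂(0.444) + 0.204·log₂(0.204)]
  = 0.53024 + 0.52009 + 0.46785 = 1.5182 bits

H(Y|X) = Σ_x P(x)·H(Y|X=x):
  X=0: P(X=0) = 0.352, P(Y|X=0) = (17/176, 9/352, 67/352, 11/16) → H(Y|X=0) = 1.28814
  X=1: P(X=1) = 0.444, P(Y|X=1) = (83/222, 25/222, 25/111, 32/111) → H(Y|X=1) = 1.88713
  X=2: P(X=2) = 0.204, P(Y|X=2) = (47/204, 11/34, 23/204, 1/3) → H(Y|X=2) = 1.89799
H(Y|X) = 0.352·1.28814 + 0.444·1.88713 + 0.204·1.89799 = 1.6785 bits

H(X,Y) = -Σ_{x,y} P(x,y) log₂ P(x,y). Per-cell terms -P(x,y)·log₂P(x,y):
  X=0: 0.16586, 0.06116, 0.26128, 0.49535
  X=1: 0.43006, 0.21610, 0.33219, 0.37962
  X=2: 0.20733, 0.25881, 0.12517, 0.26373
Sum of the 12 terms: H(X,Y) = 3.1967 bits

Chain rule check:
  H(X) + H(Y|X) = 1.5182 + 1.6785 = 3.1967 bits
  H(X,Y) = 3.1967 bits
✓ Chain rule verified.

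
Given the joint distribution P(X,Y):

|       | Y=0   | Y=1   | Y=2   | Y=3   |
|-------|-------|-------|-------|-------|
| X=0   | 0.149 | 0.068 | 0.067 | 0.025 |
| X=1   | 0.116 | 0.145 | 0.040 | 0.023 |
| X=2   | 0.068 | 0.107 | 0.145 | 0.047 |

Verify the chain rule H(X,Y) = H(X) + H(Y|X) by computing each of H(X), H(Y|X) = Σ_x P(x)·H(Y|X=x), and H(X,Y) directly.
H(X) = 1.5811 bits, H(Y|X) = 1.7816 bits, H(X,Y) = 3.3627 bits

Marginal of X (row sums):
  P(X=0) = 0.149 + 0.068 + 0.067 + 0.025 = 0.309
  P(X=1) = 0.116 + 0.145 + 0.040 + 0.023 = 0.324
  P(X=2) = 0.068 + 0.107 + 0.145 + 0.047 = 0.367
H(X) = -[0.309·log₂(0.309) + 0.324·log₂(0.324) + 0.367·log₂(0.367)]
  = 0.52355 + 0.52680 + 0.53074 = 1.5811 bits

H(Y|X) = Σ_x P(x)·H(Y|X=x):
  X=0: P(X=0) = 0.309, P(Y|X=0) = (149/309, 68/309, 67/309, 25/309) → H(Y|X=0) = 1.75972
  X=1: P(X=1) = 0.324, P(Y|X=1) = (29/81, 145/324, 10/81, 23/324) → H(Y|X=1) = 1.69315
  X=2: P(X=2) = 0.367, P(Y|X=2) = (68/367, 107/367, 145/367, 47/367) → H(Y|X=2) = 1.87812
H(Y|X) = 0.309·1.75972 + 0.324·1.69315 + 0.367·1.87812 = 1.7816 bits

H(X,Y) = -Σ_{x,y} P(x,y) log₂ P(x,y). Per-cell terms -P(x,y)·log₂P(x,y):
  X=0: 0.40925, 0.26373, 0.26128, 0.13305
  X=1: 0.36051, 0.40395, 0.18575, 0.12517
  X=2: 0.26373, 0.34500, 0.40395, 0.20733
Sum of the 12 terms: H(X,Y) = 3.3627 bits

Chain rule check:
  H(X) + H(Y|X) = 1.5811 + 1.7816 = 3.3627 bits
  H(X,Y) = 3.3627 bits
✓ Chain rule verified.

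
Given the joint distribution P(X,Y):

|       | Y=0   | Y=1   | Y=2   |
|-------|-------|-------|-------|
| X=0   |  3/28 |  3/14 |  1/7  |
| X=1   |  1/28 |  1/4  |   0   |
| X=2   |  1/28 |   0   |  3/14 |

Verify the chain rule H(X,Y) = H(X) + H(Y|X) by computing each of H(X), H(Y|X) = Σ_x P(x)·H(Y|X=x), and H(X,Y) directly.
H(X) = 1.5303 bits, H(Y|X) = 1.0118 bits, H(X,Y) = 2.5421 bits

Marginal of X (row sums):
  P(X=0) = 3/28 + 3/14 + 1/7 = 13/28
  P(X=1) = 1/28 + 1/4 + 0 = 2/7
  P(X=2) = 1/28 + 0 + 3/14 = 1/4
H(X) = -[(13/28)·log₂(13/28) + (2/7)·log₂(2/7) + (1/4)·log₂(1/4)]
  = 0.513925 + 0.516387 + 0.500000 = 1.5303 bits

H(Y|X) = Σ_x P(x)·H(Y|X=x):
  X=0: P(X=0) = 13/28, P(Y|X=0) = (3/13, 6/13, 4/13) → H(Y|X=0) = 1.526235
  X=1: P(X=1) = 2/7, P(Y|X=1) = (1/8, 7/8, 0) → H(Y|X=1) = 0.543564
  X=2: P(X=2) = 1/4, P(Y|X=2) = (1/7, 0, 6/7) → H(Y|X=2) = 0.591673
H(Y|X) = (13/28)·1.526235 + (2/7)·0.543564 + (1/4)·0.591673 = 1.0118 bits

H(X,Y) = -Σ_{x,y} P(x,y) log₂ P(x,y). Per-cell terms -P(x,y)·log₂P(x,y):
  X=0: 0.345256, 0.476227, 0.401051
  X=1: 0.171691, 0.500000, 0.000000
  X=2: 0.171691, 0.000000, 0.476227
  (cells with P = 0 contribute 0)
Sum of the 9 terms: H(X,Y) = 2.5421 bits

Chain rule check:
  H(X) + H(Y|X) = 1.5303 + 1.0118 = 2.5421 bits
  H(X,Y) = 2.5421 bits
✓ Chain rule verified.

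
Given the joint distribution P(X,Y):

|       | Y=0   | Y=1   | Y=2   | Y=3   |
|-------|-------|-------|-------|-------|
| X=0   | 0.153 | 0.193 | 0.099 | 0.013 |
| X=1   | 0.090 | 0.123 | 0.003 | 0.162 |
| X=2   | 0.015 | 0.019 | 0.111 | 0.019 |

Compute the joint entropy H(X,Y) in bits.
3.0794 bits

H(X,Y) = -Σ_{x,y} P(x,y) log₂ P(x,y). Per-cell terms -P(x,y)·log₂P(x,y):
  X=0: 0.4144, 0.4581, 0.3303, 0.0814
  X=1: 0.3127, 0.3719, 0.0251, 0.4254
  X=2: 0.0909, 0.1086, 0.3520, 0.1086
Sum of the 12 terms: H(X,Y) = 3.0794 bits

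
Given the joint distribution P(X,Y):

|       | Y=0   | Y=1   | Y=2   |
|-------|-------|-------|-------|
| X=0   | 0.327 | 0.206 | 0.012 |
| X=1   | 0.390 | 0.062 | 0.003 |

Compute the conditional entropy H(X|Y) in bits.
0.9330 bits

H(X|Y) = H(X,Y) - H(Y)

H(X,Y) = -Σ_{x,y} P(x,y) log₂ P(x,y). Per-cell terms -P(x,y)·log₂P(x,y):
  X=0: 0.52733, 0.46953, 0.07657
  X=1: 0.52980, 0.24872, 0.02514
Sum of the 6 terms: H(X,Y) = 1.8771 bits

Marginal of Y (column sums):
  P(Y=0) = 0.327 + 0.390 = 0.717
  P(Y=1) = 0.206 + 0.062 = 0.268
  P(Y=2) = 0.012 + 0.003 = 0.015
H(Y) = -[0.717·log₂(0.717) + 0.268·log₂(0.268) + 0.015·log₂(0.015)]
  = 0.34413 + 0.50912 + 0.09088 = 0.9441 bits

H(X|Y) = H(X,Y) - H(Y) = 1.8771 - 0.9441 = 0.9330 bits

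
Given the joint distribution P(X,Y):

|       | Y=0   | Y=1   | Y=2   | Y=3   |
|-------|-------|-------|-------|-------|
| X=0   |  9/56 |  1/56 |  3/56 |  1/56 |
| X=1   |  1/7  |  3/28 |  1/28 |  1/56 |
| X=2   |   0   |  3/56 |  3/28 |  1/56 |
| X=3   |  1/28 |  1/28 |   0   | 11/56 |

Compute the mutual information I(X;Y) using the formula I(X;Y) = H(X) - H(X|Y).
0.5826 bits

I(X;Y) = H(X) - H(X|Y)

Marginal of X (row sums):
  P(X=0) = 9/56 + 1/56 + 3/56 + 1/56 = 1/4
  P(X=1) = 1/7 + 3/28 + 1/28 + 1/56 = 17/56
  P(X=2) = 0 + 3/56 + 3/28 + 1/56 = 5/28
  P(X=3) = 1/28 + 1/28 + 0 + 11/56 = 15/56
H(X) = -[(1/4)·log₂(1/4) + (17/56)·log₂(17/56) + (5/28)·log₂(5/28) + (15/56)·log₂(15/56)]
  = 0.5000 + 0.5221 + 0.4438 + 0.5091 = 1.9750 bits

Marginal of Y (column sums):
  P(Y=0) = 9/56 + 1/7 + 0 + 1/28 = 19/56
  P(Y=1) = 1/56 + 3/28 + 3/56 + 1/28 = 3/14
  P(Y=2) = 3/56 + 1/28 + 3/28 + 0 = 11/56
  P(Y=3) = 1/56 + 1/56 + 1/56 + 11/56 = 1/4
H(X|Y) = Σ_y P(y)·H(X|Y=y):
  Y=0: P(Y=0) = 19/56, P(X|Y=0) = (9/19, 8/19, 0, 2/19) → H(X|Y=0) = 1.3780
  Y=1: P(Y=1) = 3/14, P(X|Y=1) = (1/12, 1/2, 1/4, 1/6) → H(X|Y=1) = 1.7296
  Y=2: P(Y=2) = 11/56, P(X|Y=2) = (3/11, 2/11, 6/11, 0) → H(X|Y=2) = 1.4354
  Y=3: P(Y=3) = 1/4, P(X|Y=3) = (1/14, 1/14, 1/14, 11/14) → H(X|Y=3) = 1.0892
H(X|Y) = (19/56)·1.3780 + (3/14)·1.7296 + (11/56)·1.4354 + (1/4)·1.0892 = 1.3924 bits

I(X;Y) = H(X) - H(X|Y) = 1.9750 - 1.3924 = 0.5826 bits

Cross-check via I(X;Y) = H(X) + H(Y) - H(X,Y): computing H(Y) from the column sums and H(X,Y) from the 16 cells in the same way gives H(Y) = 1.9665 bits and H(X,Y) = 3.3589 bits, so
I(X;Y) = 1.9750 + 1.9665 - 3.3589 = 0.5826 bits ✓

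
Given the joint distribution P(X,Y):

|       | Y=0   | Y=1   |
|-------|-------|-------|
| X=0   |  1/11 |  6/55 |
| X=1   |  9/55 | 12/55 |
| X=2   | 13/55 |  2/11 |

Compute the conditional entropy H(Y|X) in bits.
0.9880 bits

H(Y|X) = H(X,Y) - H(X)

H(X,Y) = -Σ_{x,y} P(x,y) log₂ P(x,y). Per-cell terms -P(x,y)·log₂P(x,y):
  X=0: 0.31449, 0.34870
  X=1: 0.42733, 0.47921
  X=2: 0.49185, 0.44717
Sum of the 6 terms: H(X,Y) = 2.50875 bits

Marginal of X (row sums):
  P(X=0) = 1/11 + 6/55 = 1/5
  P(X=1) = 9/55 + 12/55 = 21/55
  P(X=2) = 13/55 + 2/11 = 23/55
H(X) = -[(1/5)·log₂(1/5) + (21/55)·log₂(21/55) + (23/55)·log₂(23/55)]
  = 0.46439 + 0.53036 + 0.52599 = 1.52074 bits

H(Y|X) = H(X,Y) - H(X) = 2.50875 - 1.52074 = 0.9880 bits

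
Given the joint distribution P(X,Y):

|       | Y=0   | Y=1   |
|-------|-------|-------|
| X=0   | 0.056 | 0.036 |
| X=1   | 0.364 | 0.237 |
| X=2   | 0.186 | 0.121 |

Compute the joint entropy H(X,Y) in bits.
2.2485 bits

H(X,Y) = -Σ_{x,y} P(x,y) log₂ P(x,y). Per-cell terms -P(x,y)·log₂P(x,y):
  X=0: 0.23287, 0.17265
  X=1: 0.53071, 0.49226
  X=2: 0.45135, 0.36868
Sum of the 6 terms: H(X,Y) = 2.2485 bits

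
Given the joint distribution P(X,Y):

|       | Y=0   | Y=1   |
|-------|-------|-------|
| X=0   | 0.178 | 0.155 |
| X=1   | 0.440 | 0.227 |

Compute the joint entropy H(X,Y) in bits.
1.8669 bits

H(X,Y) = -Σ_{x,y} P(x,y) log₂ P(x,y). Per-cell terms -P(x,y)·log₂P(x,y):
  X=0: 0.44323, 0.41690
  X=1: 0.52115, 0.48561
Sum of the 4 terms: H(X,Y) = 1.8669 bits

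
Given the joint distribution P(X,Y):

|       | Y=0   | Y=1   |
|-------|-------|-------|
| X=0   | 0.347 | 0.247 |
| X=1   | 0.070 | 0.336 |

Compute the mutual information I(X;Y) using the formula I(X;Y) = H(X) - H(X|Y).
0.1290 bits

I(X;Y) = H(X) - H(X|Y)

Marginal of X (row sums):
  P(X=0) = 0.347 + 0.247 = 0.594
  P(X=1) = 0.070 + 0.336 = 0.406
H(X) = -[0.594·log₂(0.594) + 0.406·log₂(0.406)]
  = 0.4464 + 0.5280 = 0.9744 bits

Marginal of Y (column sums):
  P(Y=0) = 0.347 + 0.070 = 0.417
  P(Y=1) = 0.247 + 0.336 = 0.583
H(X|Y) = Σ_y P(y)·H(X|Y=y):
  Y=0: P(Y=0) = 0.417, P(X|Y=0) = (347/417, 70/417) → H(X|Y=0) = 0.6528
  Y=1: P(Y=1) = 0.583, P(X|Y=1) = (247/583, 336/583) → H(X|Y=1) = 0.9831
H(X|Y) = 0.417·0.6528 + 0.583·0.9831 = 0.8454 bits

I(X;Y) = H(X) - H(X|Y) = 0.9744 - 0.8454 = 0.1290 bits

Cross-check via I(X;Y) = H(X) + H(Y) - H(X,Y): computing H(Y) from the column sums and H(X,Y) from the 4 cells in the same way gives H(Y) = 0.9800 bits and H(X,Y) = 1.8254 bits, so
I(X;Y) = 0.9744 + 0.9800 - 1.8254 = 0.1290 bits ✓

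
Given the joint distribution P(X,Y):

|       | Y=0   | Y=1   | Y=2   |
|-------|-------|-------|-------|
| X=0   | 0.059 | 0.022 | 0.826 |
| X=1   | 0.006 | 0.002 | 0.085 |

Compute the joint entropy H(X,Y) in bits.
0.9544 bits

H(X,Y) = -Σ_{x,y} P(x,y) log₂ P(x,y). Per-cell terms -P(x,y)·log₂P(x,y):
  X=0: 0.240905, 0.121140, 0.227799
  X=1: 0.044285, 0.017932, 0.302293
Sum of the 6 terms: H(X,Y) = 0.9544 bits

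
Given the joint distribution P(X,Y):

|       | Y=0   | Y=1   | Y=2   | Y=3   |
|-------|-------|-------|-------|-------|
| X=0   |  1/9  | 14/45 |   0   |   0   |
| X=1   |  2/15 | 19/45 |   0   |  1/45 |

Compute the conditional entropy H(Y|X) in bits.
0.9286 bits

H(Y|X) = H(X,Y) - H(X)

H(X,Y) = -Σ_{x,y} P(x,y) log₂ P(x,y). Per-cell terms -P(x,y)·log₂P(x,y):
  X=0: 0.3522, 0.5241, 0.0000, 0.0000
  X=1: 0.3876, 0.5252, 0.0000, 0.1220
  (cells with P = 0 contribute 0)
Sum of the 8 terms: H(X,Y) = 1.9111 bits

Marginal of X (row sums):
  P(X=0) = 1/9 + 14/45 + 0 + 0 = 19/45
  P(X=1) = 2/15 + 19/45 + 0 + 1/45 = 26/45
H(X) = -[(19/45)·log₂(19/45) + (26/45)·log₂(26/45)]
  = 0.5252 + 0.4573 = 0.9825 bits

H(Y|X) = H(X,Y) - H(X) = 1.9111 - 0.9825 = 0.9286 bits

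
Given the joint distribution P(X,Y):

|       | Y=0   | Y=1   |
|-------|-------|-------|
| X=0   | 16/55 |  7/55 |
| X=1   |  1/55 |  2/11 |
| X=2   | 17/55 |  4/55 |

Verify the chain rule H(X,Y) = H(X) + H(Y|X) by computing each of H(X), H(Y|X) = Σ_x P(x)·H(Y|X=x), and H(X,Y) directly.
H(X) = 1.5207 bits, H(Y|X) = 0.7268 bits, H(X,Y) = 2.2476 bits

Marginal of X (row sums):
  P(X=0) = 16/55 + 7/55 = 23/55
  P(X=1) = 1/55 + 2/11 = 1/5
  P(X=2) = 17/55 + 4/55 = 21/55
H(X) = -[(23/55)·log₂(23/55) + (1/5)·log₂(1/5) + (21/55)·log₂(21/55)]
  = 0.525988 + 0.464386 + 0.530362 = 1.5207 bits

H(Y|X) = Σ_x P(x)·H(Y|X=x):
  X=0: P(X=0) = 23/55, P(Y|X=0) = (16/23, 7/23) → H(Y|X=0) = 0.886541
  X=1: P(X=1) = 1/5, P(Y|X=1) = (1/11, 10/11) → H(Y|X=1) = 0.439497
  X=2: P(X=2) = 21/55, P(Y|X=2) = (17/21, 4/21) → H(Y|X=2) = 0.702467
H(Y|X) = (23/55)·0.886541 + (1/5)·0.439497 + (21/55)·0.702467 = 0.7268 bits

H(X,Y) = -Σ_{x,y} P(x,y) log₂ P(x,y). Per-cell terms -P(x,y)·log₂P(x,y):
  X=0: 0.518214, 0.378510
  X=1: 0.105116, 0.447169
  X=2: 0.523568, 0.275008
Sum of the 6 terms: H(X,Y) = 2.2476 bits

Chain rule check:
  H(X) + H(Y|X) = 1.5207 + 0.7268 = 2.2475 bits
  H(X,Y) = 2.2476 bits
✓ Chain rule verified (Δ = 0.0001 is 4-dp rounding noise: each of the three values was rounded independently).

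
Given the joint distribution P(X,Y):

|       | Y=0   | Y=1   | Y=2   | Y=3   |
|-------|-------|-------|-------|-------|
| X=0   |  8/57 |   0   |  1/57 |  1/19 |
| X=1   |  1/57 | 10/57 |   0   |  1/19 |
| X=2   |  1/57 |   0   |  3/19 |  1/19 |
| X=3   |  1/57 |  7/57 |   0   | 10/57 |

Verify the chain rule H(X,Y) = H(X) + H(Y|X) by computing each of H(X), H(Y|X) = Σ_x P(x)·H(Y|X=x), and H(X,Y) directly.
H(X) = 1.9822 bits, H(Y|X) = 1.1685 bits, H(X,Y) = 3.1507 bits

Marginal of X (row sums):
  P(X=0) = 8/57 + 0 + 1/57 + 1/19 = 4/19
  P(X=1) = 1/57 + 10/57 + 0 + 1/19 = 14/57
  P(X=2) = 1/57 + 0 + 3/19 + 1/19 = 13/57
  P(X=3) = 1/57 + 7/57 + 0 + 10/57 = 6/19
H(X) = -[(4/19)·log₂(4/19) + (14/57)·log₂(14/57) + (13/57)·log₂(13/57) + (6/19)·log₂(6/19)]
  = 0.473248 + 0.497500 + 0.486348 + 0.525147 = 1.9822 bits

H(Y|X) = Σ_x P(x)·H(Y|X=x):
  X=0: P(X=0) = 4/19, P(Y|X=0) = (2/3, 0, 1/12, 1/4) → H(Y|X=0) = 1.188722
  X=1: P(X=1) = 14/57, P(Y|X=1) = (1/14, 5/7, 0, 3/14) → H(Y|X=1) = 1.094914
  X=2: P(X=2) = 13/57, P(Y|X=2) = (1/13, 0, 9/13, 3/13) → H(Y|X=2) = 1.140116
  X=3: P(X=3) = 6/19, P(Y|X=3) = (1/18, 7/18, 0, 5/9) → H(Y|X=3) = 1.232660
H(Y|X) = (4/19)·1.188722 + (14/57)·1.094914 + (13/57)·1.140116 + (6/19)·1.232660 = 1.1685 bits

H(X,Y) = -Σ_{x,y} P(x,y) log₂ P(x,y). Per-cell terms -P(x,y)·log₂P(x,y):
  X=0: 0.397599, 0.000000, 0.102331, 0.223575
  X=1: 0.102331, 0.440520, 0.000000, 0.223575
  X=2: 0.102331, 0.000000, 0.420468, 0.223575
  X=3: 0.102331, 0.371557, 0.000000, 0.440520
  (cells with P = 0 contribute 0)
Sum of the 16 terms: H(X,Y) = 3.1507 bits

Chain rule check:
  H(X) + H(Y|X) = 1.9822 + 1.1685 = 3.1507 bits
  H(X,Y) = 3.1507 bits
✓ Chain rule verified.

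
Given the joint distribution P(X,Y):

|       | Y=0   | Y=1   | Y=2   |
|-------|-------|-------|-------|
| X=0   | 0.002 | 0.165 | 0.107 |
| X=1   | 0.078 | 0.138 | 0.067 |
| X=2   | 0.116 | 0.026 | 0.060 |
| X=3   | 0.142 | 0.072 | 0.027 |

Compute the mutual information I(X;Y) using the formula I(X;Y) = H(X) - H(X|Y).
0.2621 bits

I(X;Y) = H(X) - H(X|Y)

Marginal of X (row sums):
  P(X=0) = 0.002 + 0.165 + 0.107 = 0.274
  P(X=1) = 0.078 + 0.138 + 0.067 = 0.283
  P(X=2) = 0.116 + 0.026 + 0.060 = 0.202
  P(X=3) = 0.142 + 0.072 + 0.027 = 0.241
H(X) = -[0.274·log₂(0.274) + 0.283·log₂(0.283) + 0.202·log₂(0.202) + 0.241·log₂(0.241)]
  = 0.5118 + 0.5154 + 0.4661 + 0.4947 = 1.9880 bits

Marginal of Y (column sums):
  P(Y=0) = 0.002 + 0.078 + 0.116 + 0.142 = 0.338
  P(Y=1) = 0.165 + 0.138 + 0.026 + 0.072 = 0.401
  P(Y=2) = 0.107 + 0.067 + 0.060 + 0.027 = 0.261
H(X|Y) = Σ_y P(y)·H(X|Y=y):
  Y=0: P(Y=0) = 0.338, P(X|Y=0) = (1/169, 3/13, 58/169, 71/169) → H(X|Y=0) = 1.5871
  Y=1: P(Y=1) = 0.401, P(X|Y=1) = (165/401, 138/401, 26/401, 72/401) → H(X|Y=1) = 1.7575
  Y=2: P(Y=2) = 0.261, P(X|Y=2) = (107/261, 67/261, 20/87, 3/29) → H(X|Y=2) = 1.8572
H(X|Y) = 0.338·1.5871 + 0.401·1.7575 + 0.261·1.8572 = 1.7259 bits

I(X;Y) = H(X) - H(X|Y) = 1.9880 - 1.7259 = 0.2621 bits

Cross-check via I(X;Y) = H(X) + H(Y) - H(X,Y): computing H(Y) from the column sums and H(X,Y) from the 12 cells in the same way gives H(Y) = 1.5634 bits and H(X,Y) = 3.2893 bits, so
I(X;Y) = 1.9880 + 1.5634 - 3.2893 = 0.2621 bits ✓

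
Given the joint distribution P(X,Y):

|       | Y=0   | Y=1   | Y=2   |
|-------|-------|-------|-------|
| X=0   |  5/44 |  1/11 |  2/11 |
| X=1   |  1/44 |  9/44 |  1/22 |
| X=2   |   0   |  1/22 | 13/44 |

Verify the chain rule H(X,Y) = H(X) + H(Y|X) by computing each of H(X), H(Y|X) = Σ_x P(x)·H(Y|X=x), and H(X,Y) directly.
H(X) = 1.5706 bits, H(Y|X) = 1.0651 bits, H(X,Y) = 2.6357 bits

Marginal of X (row sums):
  P(X=0) = 5/44 + 1/11 + 2/11 = 17/44
  P(X=1) = 1/44 + 9/44 + 1/22 = 3/11
  P(X=2) = 0 + 1/22 + 13/44 = 15/44
H(X) = -[(17/44)·log₂(17/44) + (3/11)·log₂(3/11) + (15/44)·log₂(15/44)]
  = 0.5301 + 0.5112 + 0.5293 = 1.5706 bits

H(Y|X) = Σ_x P(x)·H(Y|X=x):
  X=0: P(X=0) = 17/44, P(Y|X=0) = (5/17, 4/17, 8/17) → H(Y|X=0) = 1.5222
  X=1: P(X=1) = 3/11, P(Y|X=1) = (1/12, 3/4, 1/6) → H(Y|X=1) = 1.0409
  X=2: P(X=2) = 15/44, P(Y|X=2) = (0, 2/15, 13/15) → H(Y|X=2) = 0.5665
H(Y|X) = (17/44)·1.5222 + (3/11)·1.0409 + (15/44)·0.5665 = 1.0651 bits

H(X,Y) = -Σ_{x,y} P(x,y) log₂ P(x,y). Per-cell terms -P(x,y)·log₂P(x,y):
  X=0: 0.3565, 0.3145, 0.4472
  X=1: 0.1241, 0.4683, 0.2027
  X=2: 0.0000, 0.2027, 0.5197
  (cells with P = 0 contribute 0)
Sum of the 9 terms: H(X,Y) = 2.6357 bits

Chain rule check:
  H(X) + H(Y|X) = 1.5706 + 1.0651 = 2.6357 bits
  H(X,Y) = 2.6357 bits
✓ Chain rule verified.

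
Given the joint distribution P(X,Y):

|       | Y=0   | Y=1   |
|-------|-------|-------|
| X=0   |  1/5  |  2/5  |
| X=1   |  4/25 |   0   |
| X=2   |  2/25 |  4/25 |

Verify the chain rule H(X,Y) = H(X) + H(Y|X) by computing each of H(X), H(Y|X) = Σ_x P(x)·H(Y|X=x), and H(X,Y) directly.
H(X) = 1.3593 bits, H(Y|X) = 0.7714 bits, H(X,Y) = 2.1307 bits

Marginal of X (row sums):
  P(X=0) = 1/5 + 2/5 = 3/5
  P(X=1) = 4/25 + 0 = 4/25
  P(X=2) = 2/25 + 4/25 = 6/25
H(X) = -[(3/5)·log₂(3/5) + (4/25)·log₂(4/25) + (6/25)·log₂(6/25)]
  = 0.4422 + 0.4230 + 0.4941 = 1.3593 bits

H(Y|X) = Σ_x P(x)·H(Y|X=x):
  X=0: P(X=0) = 3/5, P(Y|X=0) = (1/3, 2/3) → H(Y|X=0) = 0.9183
  X=1: P(X=1) = 4/25, P(Y|X=1) = (1, 0) → H(Y|X=1) = 0.0000
  X=2: P(X=2) = 6/25, P(Y|X=2) = (1/3, 2/3) → H(Y|X=2) = 0.9183
H(Y|X) = (3/5)·0.9183 + (4/25)·0.0000 + (6/25)·0.9183 = 0.7714 bits

H(X,Y) = -Σ_{x,y} P(x,y) log₂ P(x,y). Per-cell terms -P(x,y)·log₂P(x,y):
  X=0: 0.4644, 0.5288
  X=1: 0.4230, 0.0000
  X=2: 0.2915, 0.4230
  (cells with P = 0 contribute 0)
Sum of the 6 terms: H(X,Y) = 2.1307 bits

Chain rule check:
  H(X) + H(Y|X) = 1.3593 + 0.7714 = 2.1307 bits
  H(X,Y) = 2.1307 bits
✓ Chain rule verified.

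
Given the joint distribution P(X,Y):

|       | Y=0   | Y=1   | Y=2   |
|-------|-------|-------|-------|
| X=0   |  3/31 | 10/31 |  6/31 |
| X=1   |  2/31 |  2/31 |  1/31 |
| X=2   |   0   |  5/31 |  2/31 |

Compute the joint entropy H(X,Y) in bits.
2.6609 bits

H(X,Y) = -Σ_{x,y} P(x,y) log₂ P(x,y). Per-cell terms -P(x,y)·log₂P(x,y):
  X=0: 0.3261, 0.5265, 0.4586
  X=1: 0.2551, 0.2551, 0.1598
  X=2: 0.0000, 0.4246, 0.2551
  (cells with P = 0 contribute 0)
Sum of the 9 terms: H(X,Y) = 2.6609 bits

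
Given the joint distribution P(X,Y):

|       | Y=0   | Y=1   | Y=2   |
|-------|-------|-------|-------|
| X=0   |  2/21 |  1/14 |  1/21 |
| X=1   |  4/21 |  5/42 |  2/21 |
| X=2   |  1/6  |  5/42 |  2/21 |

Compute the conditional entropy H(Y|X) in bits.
1.5331 bits

H(Y|X) = H(X,Y) - H(X)

H(X,Y) = -Σ_{x,y} P(x,y) log₂ P(x,y). Per-cell terms -P(x,y)·log₂P(x,y):
  X=0: 0.32308, 0.27195, 0.20916
  X=1: 0.45568, 0.36552, 0.32308
  X=2: 0.43083, 0.36552, 0.32308
Sum of the 9 terms: H(X,Y) = 3.0679 bits

Marginal of X (row sums):
  P(X=0) = 2/21 + 1/14 + 1/21 = 3/14
  P(X=1) = 4/21 + 5/42 + 2/21 = 17/42
  P(X=2) = 1/6 + 5/42 + 2/21 = 8/21
H(X) = -[(3/14)·log₂(3/14) + (17/42)·log₂(17/42) + (8/21)·log₂(8/21)]
  = 0.47623 + 0.52816 + 0.53041 = 1.5348 bits

H(Y|X) = H(X,Y) - H(X) = 3.0679 - 1.5348 = 1.5331 bits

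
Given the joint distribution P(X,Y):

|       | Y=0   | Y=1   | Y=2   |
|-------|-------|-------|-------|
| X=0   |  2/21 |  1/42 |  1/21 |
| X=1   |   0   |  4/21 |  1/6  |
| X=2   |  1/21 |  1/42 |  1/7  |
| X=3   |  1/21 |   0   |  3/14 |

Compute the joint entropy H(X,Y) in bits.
2.9711 bits

H(X,Y) = -Σ_{x,y} P(x,y) log₂ P(x,y). Per-cell terms -P(x,y)·log₂P(x,y):
  X=0: 0.32308, 0.12839, 0.20916
  X=1: 0.00000, 0.45568, 0.43083
  X=2: 0.20916, 0.12839, 0.40105
  X=3: 0.20916, 0.00000, 0.47623
  (cells with P = 0 contribute 0)
Sum of the 12 terms: H(X,Y) = 2.9711 bits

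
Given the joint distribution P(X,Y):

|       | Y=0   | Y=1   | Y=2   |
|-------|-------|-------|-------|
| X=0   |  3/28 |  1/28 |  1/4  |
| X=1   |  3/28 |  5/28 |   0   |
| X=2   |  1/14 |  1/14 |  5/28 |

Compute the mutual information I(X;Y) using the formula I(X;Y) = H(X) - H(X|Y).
0.3351 bits

I(X;Y) = H(X) - H(X|Y)

Marginal of X (row sums):
  P(X=0) = 3/28 + 1/28 + 1/4 = 11/28
  P(X=1) = 3/28 + 5/28 + 0 = 2/7
  P(X=2) = 1/14 + 1/14 + 5/28 = 9/28
H(X) = -[(11/28)·log₂(11/28) + (2/7)·log₂(2/7) + (9/28)·log₂(9/28)]
  = 0.5295 + 0.5164 + 0.5263 = 1.5722 bits

Marginal of Y (column sums):
  P(Y=0) = 3/28 + 3/28 + 1/14 = 2/7
  P(Y=1) = 1/28 + 5/28 + 1/14 = 2/7
  P(Y=2) = 1/4 + 0 + 5/28 = 3/7
H(X|Y) = Σ_y P(y)·H(X|Y=y):
  Y=0: P(Y=0) = 2/7, P(X|Y=0) = (3/8, 3/8, 1/4) → H(X|Y=0) = 1.5613
  Y=1: P(Y=1) = 2/7, P(X|Y=1) = (1/8, 5/8, 1/4) → H(X|Y=1) = 1.2988
  Y=2: P(Y=2) = 3/7, P(X|Y=2) = (7/12, 0, 5/12) → H(X|Y=2) = 0.9799
H(X|Y) = (2/7)·1.5613 + (2/7)·1.2988 + (3/7)·0.9799 = 1.2371 bits

I(X;Y) = H(X) - H(X|Y) = 1.5722 - 1.2371 = 0.3351 bits

Cross-check via I(X;Y) = H(X) + H(Y) - H(X,Y): computing H(Y) from the column sums and H(X,Y) from the 9 cells in the same way gives H(Y) = 1.5567 bits and H(X,Y) = 2.7938 bits, so
I(X;Y) = 1.5722 + 1.5567 - 2.7938 = 0.3351 bits ✓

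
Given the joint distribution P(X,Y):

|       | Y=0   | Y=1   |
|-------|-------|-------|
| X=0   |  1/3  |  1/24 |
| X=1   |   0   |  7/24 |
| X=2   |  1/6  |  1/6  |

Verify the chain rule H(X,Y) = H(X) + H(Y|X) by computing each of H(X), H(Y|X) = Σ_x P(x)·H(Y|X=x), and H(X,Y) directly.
H(X) = 1.5774 bits, H(Y|X) = 0.5221 bits, H(X,Y) = 2.0995 bits

Marginal of X (row sums):
  P(X=0) = 1/3 + 1/24 = 3/8
  P(X=1) = 0 + 7/24 = 7/24
  P(X=2) = 1/6 + 1/6 = 1/3
H(X) = -[(3/8)·log₂(3/8) + (7/24)·log₂(7/24) + (1/3)·log₂(1/3)]
  = 0.53064 + 0.51847 + 0.52832 = 1.5774 bits

H(Y|X) = Σ_x P(x)·H(Y|X=x):
  X=0: P(X=0) = 3/8, P(Y|X=0) = (8/9, 1/9) → H(Y|X=0) = 0.50326
  X=1: P(X=1) = 7/24, P(Y|X=1) = (0, 1) → H(Y|X=1) = 0.00000
  X=2: P(X=2) = 1/3, P(Y|X=2) = (1/2, 1/2) → H(Y|X=2) = 1.00000
H(Y|X) = (3/8)·0.50326 + (7/24)·0.00000 + (1/3)·1.00000 = 0.5221 bits

H(X,Y) = -Σ_{x,y} P(x,y) log₂ P(x,y). Per-cell terms -P(x,y)·log₂P(x,y):
  X=0: 0.52832, 0.19104
  X=1: 0.00000, 0.51847
  X=2: 0.43083, 0.43083
  (cells with P = 0 contribute 0)
Sum of the 6 terms: H(X,Y) = 2.0995 bits

Chain rule check:
  H(X) + H(Y|X) = 1.5774 + 0.5221 = 2.0995 bits
  H(X,Y) = 2.0995 bits
✓ Chain rule verified.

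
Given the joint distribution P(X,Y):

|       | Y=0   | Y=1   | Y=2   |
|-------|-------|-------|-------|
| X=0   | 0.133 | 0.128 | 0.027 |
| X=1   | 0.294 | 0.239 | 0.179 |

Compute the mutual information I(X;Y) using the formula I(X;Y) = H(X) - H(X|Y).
0.0262 bits

I(X;Y) = H(X) - H(X|Y)

Marginal of X (row sums):
  P(X=0) = 0.133 + 0.128 + 0.027 = 0.288
  P(X=1) = 0.294 + 0.239 + 0.179 = 0.712
H(X) = -[0.288·log₂(0.288) + 0.712·log₂(0.712)]
  = 0.51721 + 0.34892 = 0.8661 bits

Marginal of Y (column sums):
  P(Y=0) = 0.133 + 0.294 = 0.427
  P(Y=1) = 0.128 + 0.239 = 0.367
  P(Y=2) = 0.027 + 0.179 = 0.206
H(X|Y) = Σ_y P(y)·H(X|Y=y):
  Y=0: P(Y=0) = 0.427, P(X|Y=0) = (19/61, 42/61) → H(X|Y=0) = 0.89487
  Y=1: P(Y=1) = 0.367, P(X|Y=1) = (128/367, 239/367) → H(X|Y=1) = 0.93297
  Y=2: P(Y=2) = 0.206, P(X|Y=2) = (27/206, 179/206) → H(X|Y=2) = 0.56036
H(X|Y) = 0.427·0.89487 + 0.367·0.93297 + 0.206·0.56036 = 0.8399 bits

I(X;Y) = H(X) - H(X|Y) = 0.8661 - 0.8399 = 0.0262 bits

Cross-check via I(X;Y) = H(X) + H(Y) - H(X,Y): computing H(Y) from the column sums and H(X,Y) from the 6 cells in the same way gives H(Y) = 1.5245 bits and H(X,Y) = 2.3644 bits, so
I(X;Y) = 0.8661 + 1.5245 - 2.3644 = 0.0262 bits ✓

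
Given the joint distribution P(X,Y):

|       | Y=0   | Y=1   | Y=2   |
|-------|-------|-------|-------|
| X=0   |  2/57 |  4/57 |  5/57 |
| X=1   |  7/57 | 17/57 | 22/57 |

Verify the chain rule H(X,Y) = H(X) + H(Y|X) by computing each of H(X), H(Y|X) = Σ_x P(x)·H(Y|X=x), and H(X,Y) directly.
H(X) = 0.7077 bits, H(Y|X) = 1.4611 bits, H(X,Y) = 2.1688 bits

Marginal of X (row sums):
  P(X=0) = 2/57 + 4/57 + 5/57 = 11/57
  P(X=1) = 7/57 + 17/57 + 22/57 = 46/57
H(X) = -[(11/57)·log₂(11/57) + (46/57)·log₂(46/57)]
  = 0.45804 + 0.24963 = 0.7077 bits

H(Y|X) = Σ_x P(x)·H(Y|X=x):
  X=0: P(X=0) = 11/57, P(Y|X=0) = (2/11, 4/11, 5/11) → H(Y|X=0) = 1.49492
  X=1: P(X=1) = 46/57, P(Y|X=1) = (7/46, 17/46, 11/23) → H(Y|X=1) = 1.45300
H(Y|X) = (11/57)·1.49492 + (46/57)·1.45300 = 1.4611 bits

H(X,Y) = -Σ_{x,y} P(x,y) log₂ P(x,y). Per-cell terms -P(x,y)·log₂P(x,y):
  X=0: 0.16958, 0.26897, 0.30798
  X=1: 0.37156, 0.52057, 0.53011
Sum of the 6 terms: H(X,Y) = 2.1688 bits

Chain rule check:
  H(X) + H(Y|X) = 0.7077 + 1.4611 = 2.1688 bits
  H(X,Y) = 2.1688 bits
✓ Chain rule verified.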